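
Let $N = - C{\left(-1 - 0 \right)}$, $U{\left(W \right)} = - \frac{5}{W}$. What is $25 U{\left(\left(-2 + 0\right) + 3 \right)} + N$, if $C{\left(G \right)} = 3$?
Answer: $-128$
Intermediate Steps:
$N = -3$ ($N = \left(-1\right) 3 = -3$)
$25 U{\left(\left(-2 + 0\right) + 3 \right)} + N = 25 \left(- \frac{5}{\left(-2 + 0\right) + 3}\right) - 3 = 25 \left(- \frac{5}{-2 + 3}\right) - 3 = 25 \left(- \frac{5}{1}\right) - 3 = 25 \left(\left(-5\right) 1\right) - 3 = 25 \left(-5\right) - 3 = -125 - 3 = -128$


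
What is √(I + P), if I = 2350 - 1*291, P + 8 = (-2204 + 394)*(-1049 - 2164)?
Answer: √5817581 ≈ 2412.0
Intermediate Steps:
P = 5815522 (P = -8 + (-2204 + 394)*(-1049 - 2164) = -8 - 1810*(-3213) = -8 + 5815530 = 5815522)
I = 2059 (I = 2350 - 291 = 2059)
√(I + P) = √(2059 + 5815522) = √5817581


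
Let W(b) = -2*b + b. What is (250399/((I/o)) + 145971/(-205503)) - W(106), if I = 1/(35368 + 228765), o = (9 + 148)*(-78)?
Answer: -55481273453758819033/68501 ≈ -8.0993e+14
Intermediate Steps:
W(b) = -b
o = -12246 (o = 157*(-78) = -12246)
I = 1/264133 ≈ 3.7860e-6
(250399/((I/o)) + 145971/(-205503)) - W(106) = (250399/(((1/264133)/(-12246))) + 145971/(-205503)) - (-1)*106 = (250399/(((1/264133)*(-1/12246))) + 145971*(-1/205503)) - 1*(-106) = (250399/(-1/3234572718) - 48657/68501) + 106 = (250399*(-3234572718) - 48657/68501) + 106 = (-809933774014482 - 48657/68501) + 106 = -55481273453766080139/68501 + 106 = -55481273453758819033/68501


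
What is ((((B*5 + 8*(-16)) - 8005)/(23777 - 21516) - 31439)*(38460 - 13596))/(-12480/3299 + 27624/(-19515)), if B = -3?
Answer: 677378879046846060/4504218527 ≈ 1.5039e+8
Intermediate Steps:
((((B*5 + 8*(-16)) - 8005)/(23777 - 21516) - 31439)*(38460 - 13596))/(-12480/3299 + 27624/(-19515)) = ((((-3*5 + 8*(-16)) - 8005)/(23777 - 21516) - 31439)*(38460 - 13596))/(-12480/3299 + 27624/(-19515)) = ((((-15 - 128) - 8005)/2261 - 31439)*24864)/(-12480*1/3299 + 27624*(-1/19515)) = (((-143 - 8005)*(1/2261) - 31439)*24864)/(-12480/3299 - 9208/6505) = ((-8148*1/2261 - 31439)*24864)/(-111559592/21459995) = ((-1164/323 - 31439)*24864)*(-21459995/111559592) = -10155961/323*24864*(-21459995/111559592) = -252517814304/323*(-21459995/111559592) = 677378879046846060/4504218527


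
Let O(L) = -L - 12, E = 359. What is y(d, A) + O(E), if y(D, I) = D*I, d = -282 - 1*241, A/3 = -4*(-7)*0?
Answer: -371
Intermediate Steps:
A = 0 (A = 3*(-4*(-7)*0) = 3*(28*0) = 3*0 = 0)
d = -523 (d = -282 - 241 = -523)
O(L) = -12 - L
y(d, A) + O(E) = -523*0 + (-12 - 1*359) = 0 + (-12 - 359) = 0 - 371 = -371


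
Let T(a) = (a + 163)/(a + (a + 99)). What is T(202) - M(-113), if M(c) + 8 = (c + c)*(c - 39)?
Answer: -17274667/503 ≈ -34343.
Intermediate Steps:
M(c) = -8 + 2*c*(-39 + c) (M(c) = -8 + (c + c)*(c - 39) = -8 + (2*c)*(-39 + c) = -8 + 2*c*(-39 + c))
T(a) = (163 + a)/(99 + 2*a) (T(a) = (163 + a)/(a + (99 + a)) = (163 + a)/(99 + 2*a))
T(202) - M(-113) = (163 + 202)/(99 + 2*202) - (-8 - 78*(-113) + 2*(-113)**2) = 365/(99 + 404) - (-8 + 8814 + 2*12769) = 365/503 - (-8 + 8814 + 25538) = (1/503)*365 - 1*34344 = 365/503 - 34344 = -17274667/503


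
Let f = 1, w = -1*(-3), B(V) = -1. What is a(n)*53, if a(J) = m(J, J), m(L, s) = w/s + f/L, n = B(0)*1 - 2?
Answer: -212/3 ≈ -70.667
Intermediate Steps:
w = 3
n = -3 (n = -1*1 - 2 = -1 - 2 = -3)
m(L, s) = 1/L + 3/s (m(L, s) = 3/s + 1/L = 1/L + 3/s)
a(J) = 4/J (a(J) = 1/J + 3/J = 4/J)
a(n)*53 = (4/(-3))*53 = (4*(-⅓))*53 = -4/3*53 = -212/3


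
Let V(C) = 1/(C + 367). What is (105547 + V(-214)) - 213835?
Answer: -16568063/153 ≈ -1.0829e+5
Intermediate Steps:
V(C) = 1/(367 + C)
(105547 + V(-214)) - 213835 = (105547 + 1/(367 - 214)) - 213835 = (105547 + 1/153) - 213835 = 16148692/153 - 213835 = -16568063/153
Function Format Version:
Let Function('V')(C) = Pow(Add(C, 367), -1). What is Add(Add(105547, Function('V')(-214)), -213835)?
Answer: Rational(-16568063, 153) ≈ -1.0829e+5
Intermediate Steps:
Function('V')(C) = Pow(Add(367, C), -1)
Add(Add(105547, Function('V')(-214)), -213835) = Add(Add(105547, Pow(Add(367, -214), -1)), -213835) = Add(Add(105547, Pow(153, -1)), -213835) = Add(Add(105547, Rational(1, 153)), -213835) = Add(Rational(16148692, 153), -213835) = Rational(-16568063, 153)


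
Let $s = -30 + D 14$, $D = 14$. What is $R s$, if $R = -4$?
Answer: $-664$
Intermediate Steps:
$s = 166$ ($s = -30 + 14 \cdot 14 = -30 + 196 = 166$)
$R s = \left(-4\right) 166 = -664$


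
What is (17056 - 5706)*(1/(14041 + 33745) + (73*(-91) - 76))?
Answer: -1822095704775/23893 ≈ -7.6261e+7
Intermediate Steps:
(17056 - 5706)*(1/(14041 + 33745) + (73*(-91) - 76)) = 11350*(1/47786 + (-6643 - 76)) = 11350*(1/47786 - 6719) = 11350*(-321074133/47786) = -1822095704775/23893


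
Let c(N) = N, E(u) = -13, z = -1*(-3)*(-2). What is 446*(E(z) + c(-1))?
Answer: -6244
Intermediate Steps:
z = -6 (z = 3*(-2) = -6)
446*(E(z) + c(-1)) = 446*(-13 - 1) = 446*(-14) = -6244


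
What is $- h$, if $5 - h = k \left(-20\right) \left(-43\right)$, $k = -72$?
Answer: $-61925$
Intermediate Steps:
$h = 61925$ ($h = 5 - \left(-72\right) \left(-20\right) \left(-43\right) = 5 - 1440 \left(-43\right) = 5 - -61920 = 5 + 61920 = 61925$)
$- h = \left(-1\right) 61925 = -61925$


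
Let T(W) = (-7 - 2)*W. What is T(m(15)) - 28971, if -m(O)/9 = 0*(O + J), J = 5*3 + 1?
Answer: -28971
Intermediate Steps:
J = 16 (J = 15 + 1 = 16)
m(O) = 0 (m(O) = -0*(O + 16) = -0*(16 + O) = -9*0 = 0)
T(W) = -9*W
T(m(15)) - 28971 = -9*0 - 28971 = 0 - 28971 = -28971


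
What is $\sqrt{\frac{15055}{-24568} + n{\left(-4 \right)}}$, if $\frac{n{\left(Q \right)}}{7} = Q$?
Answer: $\frac{i \sqrt{4317574178}}{12284} \approx 5.3491 i$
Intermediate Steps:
$n{\left(Q \right)} = 7 Q$
$\sqrt{\frac{15055}{-24568} + n{\left(-4 \right)}} = \sqrt{\frac{15055}{-24568} + 7 \left(-4\right)} = \sqrt{15055 \left(- \frac{1}{24568}\right) - 28} = \sqrt{- \frac{15055}{24568} - 28} = \sqrt{- \frac{702959}{24568}} = \frac{i \sqrt{4317574178}}{12284}$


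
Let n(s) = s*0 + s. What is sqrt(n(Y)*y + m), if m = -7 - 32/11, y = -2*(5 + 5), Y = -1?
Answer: sqrt(1221)/11 ≈ 3.1766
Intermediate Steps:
n(s) = s (n(s) = 0 + s = s)
y = -20 (y = -2*10 = -20)
m = -109/11 (m = -7 + (1/11)*(-32) = -7 - 32/11 = -109/11 ≈ -9.9091)
sqrt(n(Y)*y + m) = sqrt(-1*(-20) - 109/11) = sqrt(20 - 109/11) = sqrt(111/11) = sqrt(1221)/11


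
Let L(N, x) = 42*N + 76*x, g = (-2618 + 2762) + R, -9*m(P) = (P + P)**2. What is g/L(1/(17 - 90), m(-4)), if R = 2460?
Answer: -855414/177725 ≈ -4.8131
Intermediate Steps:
m(P) = -4*P**2/9 (m(P) = -(P + P)**2/9 = -4*P**2/9)
g = 2604 (g = (-2618 + 2762) + 2460 = 144 + 2460 = 2604)
g/L(1/(17 - 90), m(-4)) = 2604/(42/(17 - 90) + 76*(-4/9*(-4)**2)) = 2604/(42/(-73) + 76*(-4/9*16)) = 2604/(42*(-1/73) + 76*(-64/9)) = 2604/(-42/73 - 4864/9) = 2604/(-355450/657) = 2604*(-657/355450) = -855414/177725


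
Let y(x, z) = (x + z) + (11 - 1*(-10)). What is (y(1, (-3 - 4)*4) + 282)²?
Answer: 76176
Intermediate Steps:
y(x, z) = 21 + x + z (y(x, z) = (x + z) + (11 + 10) = (x + z) + 21 = 21 + x + z)
(y(1, (-3 - 4)*4) + 282)² = ((21 + 1 + (-3 - 4)*4) + 282)² = ((21 + 1 - 7*4) + 282)² = ((21 + 1 - 28) + 282)² = (-6 + 282)² = 276² = 76176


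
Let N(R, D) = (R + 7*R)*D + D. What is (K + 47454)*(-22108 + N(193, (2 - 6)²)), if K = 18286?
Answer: 171712880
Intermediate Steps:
N(R, D) = D + 8*D*R (N(R, D) = (8*R)*D + D = 8*D*R + D = D + 8*D*R)
(K + 47454)*(-22108 + N(193, (2 - 6)²)) = (18286 + 47454)*(-22108 + (2 - 6)²*(1 + 8*193)) = 65740*(-22108 + (-4)²*(1 + 1544)) = 65740*(-22108 + 16*1545) = 65740*(-22108 + 24720) = 65740*2612 = 171712880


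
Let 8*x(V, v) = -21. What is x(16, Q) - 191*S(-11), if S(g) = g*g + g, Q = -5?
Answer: -168101/8 ≈ -21013.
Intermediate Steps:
x(V, v) = -21/8 (x(V, v) = (1/8)*(-21) = -21/8)
S(g) = g + g**2 (S(g) = g**2 + g = g + g**2)
x(16, Q) - 191*S(-11) = -21/8 - (-2101)*(1 - 11) = -21/8 - (-2101)*(-10) = -21/8 - 191*110 = -21/8 - 21010 = -168101/8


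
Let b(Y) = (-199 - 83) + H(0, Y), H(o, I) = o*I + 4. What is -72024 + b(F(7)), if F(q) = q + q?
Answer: -72302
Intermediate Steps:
H(o, I) = 4 + I*o (H(o, I) = I*o + 4 = 4 + I*o)
F(q) = 2*q
b(Y) = -278 (b(Y) = (-199 - 83) + (4 + Y*0) = -282 + (4 + 0) = -282 + 4 = -278)
-72024 + b(F(7)) = -72024 - 278 = -72302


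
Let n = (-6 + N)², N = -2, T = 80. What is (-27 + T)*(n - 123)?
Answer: -3127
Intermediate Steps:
n = 64 (n = (-6 - 2)² = (-8)² = 64)
(-27 + T)*(n - 123) = (-27 + 80)*(64 - 123) = 53*(-59) = -3127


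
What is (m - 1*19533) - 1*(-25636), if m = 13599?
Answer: 19702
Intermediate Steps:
(m - 1*19533) - 1*(-25636) = (13599 - 1*19533) - 1*(-25636) = (13599 - 19533) + 25636 = -5934 + 25636 = 19702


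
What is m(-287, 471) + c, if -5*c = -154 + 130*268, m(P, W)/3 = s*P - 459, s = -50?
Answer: 173679/5 ≈ 34736.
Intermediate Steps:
m(P, W) = -1377 - 150*P (m(P, W) = 3*(-50*P - 459) = 3*(-459 - 50*P) = -1377 - 150*P)
c = -34686/5 (c = -(-154 + 130*268)/5 = -(-154 + 34840)/5 = -1/5*34686 = -34686/5 ≈ -6937.2)
m(-287, 471) + c = (-1377 - 150*(-287)) - 34686/5 = (-1377 + 43050) - 34686/5 = 41673 - 34686/5 = 173679/5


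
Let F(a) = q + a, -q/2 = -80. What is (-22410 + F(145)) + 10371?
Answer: -11734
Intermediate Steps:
q = 160 (q = -2*(-80) = 160)
F(a) = 160 + a
(-22410 + F(145)) + 10371 = (-22410 + (160 + 145)) + 10371 = (-22410 + 305) + 10371 = -22105 + 10371 = -11734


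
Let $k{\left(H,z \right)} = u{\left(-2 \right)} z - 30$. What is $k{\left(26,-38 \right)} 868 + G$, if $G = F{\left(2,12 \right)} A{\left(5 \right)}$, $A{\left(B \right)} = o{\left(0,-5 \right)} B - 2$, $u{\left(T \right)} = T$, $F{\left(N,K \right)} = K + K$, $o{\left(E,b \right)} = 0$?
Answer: $39880$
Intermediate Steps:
$F{\left(N,K \right)} = 2 K$
$A{\left(B \right)} = -2$ ($A{\left(B \right)} = 0 B - 2 = 0 - 2 = -2$)
$k{\left(H,z \right)} = -30 - 2 z$ ($k{\left(H,z \right)} = - 2 z - 30 = -30 - 2 z$)
$G = -48$ ($G = 2 \cdot 12 \left(-2\right) = 24 \left(-2\right) = -48$)
$k{\left(26,-38 \right)} 868 + G = \left(-30 - -76\right) 868 - 48 = \left(-30 + 76\right) 868 - 48 = 46 \cdot 868 - 48 = 39928 - 48 = 39880$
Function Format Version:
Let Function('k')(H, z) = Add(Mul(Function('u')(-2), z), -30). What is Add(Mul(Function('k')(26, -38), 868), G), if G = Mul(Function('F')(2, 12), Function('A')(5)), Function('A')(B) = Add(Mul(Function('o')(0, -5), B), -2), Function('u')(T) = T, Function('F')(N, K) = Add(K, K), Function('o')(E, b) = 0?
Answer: 39880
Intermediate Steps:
Function('F')(N, K) = Mul(2, K)
Function('A')(B) = -2 (Function('A')(B) = Add(Mul(0, B), -2) = Add(0, -2) = -2)
Function('k')(H, z) = Add(-30, Mul(-2, z)) (Function('k')(H, z) = Add(Mul(-2, z), -30) = Add(-30, Mul(-2, z)))
G = -48 (G = Mul(Mul(2, 12), -2) = Mul(24, -2) = -48)
Add(Mul(Function('k')(26, -38), 868), G) = Add(Mul(Add(-30, Mul(-2, -38)), 868), -48) = Add(Mul(Add(-30, 76), 868), -48) = Add(Mul(46, 868), -48) = Add(39928, -48) = 39880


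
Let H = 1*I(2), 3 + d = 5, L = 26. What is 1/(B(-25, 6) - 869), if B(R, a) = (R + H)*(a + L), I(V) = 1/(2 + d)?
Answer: -1/1661 ≈ -0.00060205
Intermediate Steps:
d = 2 (d = -3 + 5 = 2)
I(V) = 1/4 (I(V) = 1/(2 + 2) = 1/4)
H = 1/4 (H = 1*(1/4) = 1/4 ≈ 0.25000)
B(R, a) = (26 + a)*(1/4 + R) (B(R, a) = (R + 1/4)*(a + 26) = (1/4 + R)*(26 + a) = (26 + a)*(1/4 + R))
1/(B(-25, 6) - 869) = 1/((13/2 + 26*(-25) + (1/4)*6 - 25*6) - 869) = 1/((13/2 - 650 + 3/2 - 150) - 869) = 1/(-792 - 869) = 1/(-1661) = -1/1661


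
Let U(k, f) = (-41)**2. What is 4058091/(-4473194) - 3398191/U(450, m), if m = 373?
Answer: -15207589243025/7519439114 ≈ -2022.4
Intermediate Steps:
U(k, f) = 1681
4058091/(-4473194) - 3398191/U(450, m) = 4058091/(-4473194) - 3398191/1681 = 4058091*(-1/4473194) - 3398191*1/1681 = -4058091/4473194 - 3398191/1681 = -15207589243025/7519439114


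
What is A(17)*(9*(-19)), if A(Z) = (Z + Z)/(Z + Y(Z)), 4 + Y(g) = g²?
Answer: -2907/151 ≈ -19.252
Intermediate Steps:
Y(g) = -4 + g²
A(Z) = 2*Z/(-4 + Z + Z²) (A(Z) = (Z + Z)/(Z + (-4 + Z²)) = (2*Z)/(-4 + Z + Z²) = 2*Z/(-4 + Z + Z²))
A(17)*(9*(-19)) = (2*17/(-4 + 17 + 17²))*(9*(-19)) = (2*17/(-4 + 17 + 289))*(-171) = (2*17/302)*(-171) = (2*17*(1/302))*(-171) = (17/151)*(-171) = -2907/151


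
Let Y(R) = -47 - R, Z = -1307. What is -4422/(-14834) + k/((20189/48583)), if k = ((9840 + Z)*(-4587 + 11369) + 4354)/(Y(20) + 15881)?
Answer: 10427723740980633/1184008515391 ≈ 8807.1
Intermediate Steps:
k = 28937580/7907 (k = ((9840 - 1307)*(-4587 + 11369) + 4354)/((-47 - 1*20) + 15881) = (8533*6782 + 4354)/((-47 - 20) + 15881) = (57870806 + 4354)/(-67 + 15881) = 57875160/15814 = 57875160*(1/15814) = 28937580/7907 ≈ 3659.7)
-4422/(-14834) + k/((20189/48583)) = -4422/(-14834) + 28937580/(7907*((20189/48583))) = -4422*(-1/14834) + 28937580/(7907*((20189*(1/48583)))) = 2211/7417 + 28937580/(7907*(20189/48583)) = 2211/7417 + (28937580/7907)*(48583/20189) = 2211/7417 + 1405874449140/159634423 = 10427723740980633/1184008515391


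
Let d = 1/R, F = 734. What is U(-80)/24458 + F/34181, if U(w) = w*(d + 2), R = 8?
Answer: 867243/59714207 ≈ 0.014523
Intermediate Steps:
d = ⅛ (d = 1/8 = ⅛ ≈ 0.12500)
U(w) = 17*w/8 (U(w) = w*(⅛ + 2) = w*(17/8) = 17*w/8)
U(-80)/24458 + F/34181 = ((17/8)*(-80))/24458 + 734/34181 = -170*1/24458 + 734*(1/34181) = -85/12229 + 734/34181 = 867243/59714207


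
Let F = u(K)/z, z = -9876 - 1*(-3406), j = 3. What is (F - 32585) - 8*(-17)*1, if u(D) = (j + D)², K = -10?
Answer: -209945079/6470 ≈ -32449.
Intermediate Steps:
u(D) = (3 + D)²
z = -6470 (z = -9876 + 3406 = -6470)
F = -49/6470 (F = (3 - 10)²/(-6470) = (-7)²*(-1/6470) = 49*(-1/6470) = -49/6470 ≈ -0.0075734)
(F - 32585) - 8*(-17)*1 = (-49/6470 - 32585) - 8*(-17)*1 = -210824999/6470 + 136*1 = -210824999/6470 + 136 = -209945079/6470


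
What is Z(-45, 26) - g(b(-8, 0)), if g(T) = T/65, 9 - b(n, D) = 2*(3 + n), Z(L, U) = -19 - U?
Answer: -2944/65 ≈ -45.292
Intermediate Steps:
b(n, D) = 3 - 2*n (b(n, D) = 9 - 2*(3 + n) = 9 - (6 + 2*n) = 9 + (-6 - 2*n) = 3 - 2*n)
g(T) = T/65 (g(T) = T*(1/65) = T/65)
Z(-45, 26) - g(b(-8, 0)) = (-19 - 1*26) - (3 - 2*(-8))/65 = (-19 - 26) - (3 + 16)/65 = -45 - 19/65 = -2944/65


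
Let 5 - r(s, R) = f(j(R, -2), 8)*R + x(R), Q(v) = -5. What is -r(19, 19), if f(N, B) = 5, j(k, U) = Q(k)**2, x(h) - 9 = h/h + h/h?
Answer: 101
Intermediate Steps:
x(h) = 11 (x(h) = 9 + (h/h + h/h) = 9 + (1 + 1) = 9 + 2 = 11)
j(k, U) = 25 (j(k, U) = (-5)**2 = 25)
r(s, R) = -6 - 5*R (r(s, R) = 5 - (5*R + 11) = 5 - (11 + 5*R) = 5 + (-11 - 5*R) = -6 - 5*R)
-r(19, 19) = -(-6 - 5*19) = -(-6 - 95) = -1*(-101) = 101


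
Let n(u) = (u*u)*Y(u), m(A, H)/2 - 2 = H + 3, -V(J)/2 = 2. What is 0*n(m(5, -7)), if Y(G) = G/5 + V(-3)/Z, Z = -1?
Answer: 0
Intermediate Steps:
V(J) = -4 (V(J) = -2*2 = -4)
m(A, H) = 10 + 2*H (m(A, H) = 4 + 2*(H + 3) = 4 + 2*(3 + H) = 4 + (6 + 2*H) = 10 + 2*H)
Y(G) = 4 + G/5 (Y(G) = G/5 - 4/(-1) = G*(1/5) - 4*(-1) = G/5 + 4 = 4 + G/5)
n(u) = u**2*(4 + u/5) (n(u) = (u*u)*(4 + u/5) = u**2*(4 + u/5))
0*n(m(5, -7)) = 0*((10 + 2*(-7))**2*(20 + (10 + 2*(-7)))/5) = 0*((10 - 14)**2*(20 + (10 - 14))/5) = 0*((1/5)*(-4)**2*(20 - 4)) = 0*((1/5)*16*16) = 0*(256/5) = 0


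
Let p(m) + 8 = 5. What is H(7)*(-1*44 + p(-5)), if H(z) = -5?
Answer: 235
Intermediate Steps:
p(m) = -3 (p(m) = -8 + 5 = -3)
H(7)*(-1*44 + p(-5)) = -5*(-1*44 - 3) = -5*(-44 - 3) = -5*(-47) = 235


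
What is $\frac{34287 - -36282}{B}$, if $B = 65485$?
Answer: $\frac{70569}{65485} \approx 1.0776$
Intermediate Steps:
$\frac{34287 - -36282}{B} = \frac{34287 - -36282}{65485} = \left(34287 + 36282\right) \frac{1}{65485} = 70569 \cdot \frac{1}{65485} = \frac{70569}{65485}$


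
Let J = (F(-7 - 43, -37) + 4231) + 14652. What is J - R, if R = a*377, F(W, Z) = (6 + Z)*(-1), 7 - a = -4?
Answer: 14767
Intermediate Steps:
a = 11 (a = 7 - 1*(-4) = 7 + 4 = 11)
F(W, Z) = -6 - Z
R = 4147 (R = 11*377 = 4147)
J = 18914 (J = ((-6 - 1*(-37)) + 4231) + 14652 = ((-6 + 37) + 4231) + 14652 = (31 + 4231) + 14652 = 4262 + 14652 = 18914)
J - R = 18914 - 1*4147 = 18914 - 4147 = 14767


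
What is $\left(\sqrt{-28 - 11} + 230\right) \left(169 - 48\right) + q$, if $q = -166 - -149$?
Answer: $27813 + 121 i \sqrt{39} \approx 27813.0 + 755.64 i$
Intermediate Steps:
$q = -17$ ($q = -166 + 149 = -17$)
$\left(\sqrt{-28 - 11} + 230\right) \left(169 - 48\right) + q = \left(\sqrt{-28 - 11} + 230\right) \left(169 - 48\right) - 17 = \left(\sqrt{-39} + 230\right) 121 - 17 = \left(i \sqrt{39} + 230\right) 121 - 17 = \left(230 + i \sqrt{39}\right) 121 - 17 = \left(27830 + 121 i \sqrt{39}\right) - 17 = 27813 + 121 i \sqrt{39}$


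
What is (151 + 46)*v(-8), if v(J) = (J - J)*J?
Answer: 0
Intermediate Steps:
v(J) = 0 (v(J) = 0*J = 0)
(151 + 46)*v(-8) = (151 + 46)*0 = 197*0 = 0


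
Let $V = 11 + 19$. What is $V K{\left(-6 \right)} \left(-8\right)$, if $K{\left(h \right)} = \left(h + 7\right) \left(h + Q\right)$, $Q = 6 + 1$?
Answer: $-240$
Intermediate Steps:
$V = 30$
$Q = 7$
$K{\left(h \right)} = \left(7 + h\right)^{2}$ ($K{\left(h \right)} = \left(h + 7\right) \left(h + 7\right) = \left(7 + h\right) \left(7 + h\right) = \left(7 + h\right)^{2}$)
$V K{\left(-6 \right)} \left(-8\right) = 30 \left(49 + \left(-6\right)^{2} + 14 \left(-6\right)\right) \left(-8\right) = 30 \left(49 + 36 - 84\right) \left(-8\right) = 30 \cdot 1 \left(-8\right) = 30 \left(-8\right) = -240$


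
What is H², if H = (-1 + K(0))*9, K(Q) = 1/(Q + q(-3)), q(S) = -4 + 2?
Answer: 729/4 ≈ 182.25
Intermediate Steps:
q(S) = -2
K(Q) = 1/(-2 + Q) (K(Q) = 1/(Q - 2) = 1/(-2 + Q))
H = -27/2 (H = (-1 + 1/(-2 + 0))*9 = (-1 + 1/(-2))*9 = (-1 - ½)*9 = -3/2*9 = -27/2 ≈ -13.500)
H² = (-27/2)² = 729/4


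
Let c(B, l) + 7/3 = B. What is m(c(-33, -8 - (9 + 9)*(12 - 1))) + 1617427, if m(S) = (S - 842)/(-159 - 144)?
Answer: 1470243775/909 ≈ 1.6174e+6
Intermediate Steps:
c(B, l) = -7/3 + B
m(S) = 842/303 - S/303 (m(S) = (-842 + S)/(-303) = (-842 + S)*(-1/303) = 842/303 - S/303)
m(c(-33, -8 - (9 + 9)*(12 - 1))) + 1617427 = (842/303 - (-7/3 - 33)/303) + 1617427 = (842/303 - 1/303*(-106/3)) + 1617427 = (842/303 + 106/909) + 1617427 = 2632/909 + 1617427 = 1470243775/909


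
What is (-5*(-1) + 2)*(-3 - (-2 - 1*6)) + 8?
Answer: 43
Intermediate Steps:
(-5*(-1) + 2)*(-3 - (-2 - 1*6)) + 8 = (5 + 2)*(-3 - (-2 - 6)) + 8 = 7*(-3 - 1*(-8)) + 8 = 7*(-3 + 8) + 8 = 7*5 + 8 = 35 + 8 = 43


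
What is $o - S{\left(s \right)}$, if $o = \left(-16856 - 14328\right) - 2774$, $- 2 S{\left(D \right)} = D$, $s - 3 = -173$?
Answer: $-34043$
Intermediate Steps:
$s = -170$ ($s = 3 - 173 = -170$)
$S{\left(D \right)} = - \frac{D}{2}$
$o = -33958$ ($o = -31184 - 2774 = -33958$)
$o - S{\left(s \right)} = -33958 - \left(- \frac{1}{2}\right) \left(-170\right) = -33958 - 85 = -34043$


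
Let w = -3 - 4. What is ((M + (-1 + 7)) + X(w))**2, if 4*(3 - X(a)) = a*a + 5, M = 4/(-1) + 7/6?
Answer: 484/9 ≈ 53.778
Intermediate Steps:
M = -17/6 (M = 4*(-1) + 7*(1/6) = -4 + 7/6 = -17/6 ≈ -2.8333)
w = -7
X(a) = 7/4 - a**2/4 (X(a) = 3 - (a*a + 5)/4 = 3 - (a**2 + 5)/4 = 3 - (5 + a**2)/4 = 3 + (-5/4 - a**2/4) = 7/4 - a**2/4)
((M + (-1 + 7)) + X(w))**2 = ((-17/6 + (-1 + 7)) + (7/4 - 1/4*(-7)**2))**2 = ((-17/6 + 6) + (7/4 - 1/4*49))**2 = (19/6 + (7/4 - 49/4))**2 = (19/6 - 21/2)**2 = (-22/3)**2 = 484/9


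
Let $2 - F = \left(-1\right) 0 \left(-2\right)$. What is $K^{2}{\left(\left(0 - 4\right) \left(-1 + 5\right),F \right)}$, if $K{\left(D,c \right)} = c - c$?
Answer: $0$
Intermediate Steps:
$F = 2$ ($F = 2 - \left(-1\right) 0 \left(-2\right) = 2 - 0 \left(-2\right) = 2 - 0 = 2 + 0 = 2$)
$K{\left(D,c \right)} = 0$
$K^{2}{\left(\left(0 - 4\right) \left(-1 + 5\right),F \right)} = 0^{2} = 0$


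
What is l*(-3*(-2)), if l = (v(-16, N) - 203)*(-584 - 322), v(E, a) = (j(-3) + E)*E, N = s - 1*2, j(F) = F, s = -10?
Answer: -549036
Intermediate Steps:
N = -12 (N = -10 - 1*2 = -10 - 2 = -12)
v(E, a) = E*(-3 + E) (v(E, a) = (-3 + E)*E = E*(-3 + E))
l = -91506 (l = (-16*(-3 - 16) - 203)*(-584 - 322) = (-16*(-19) - 203)*(-906) = (304 - 203)*(-906) = 101*(-906) = -91506)
l*(-3*(-2)) = -(-274518)*(-2) = -91506*6 = -549036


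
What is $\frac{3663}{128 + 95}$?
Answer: $\frac{3663}{223} \approx 16.426$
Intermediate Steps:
$\frac{3663}{128 + 95} = \frac{3663}{223}$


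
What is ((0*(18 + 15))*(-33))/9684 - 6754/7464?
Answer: -3377/3732 ≈ -0.90488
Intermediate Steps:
((0*(18 + 15))*(-33))/9684 - 6754/7464 = ((0*33)*(-33))*(1/9684) - 6754*1/7464 = (0*(-33))*(1/9684) - 3377/3732 = 0*(1/9684) - 3377/3732 = 0 - 3377/3732 = -3377/3732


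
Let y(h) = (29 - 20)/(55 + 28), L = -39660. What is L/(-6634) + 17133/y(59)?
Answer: 1572360611/9951 ≈ 1.5801e+5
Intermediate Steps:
y(h) = 9/83
L/(-6634) + 17133/y(59) = -39660/(-6634) + 17133/(9/83) = -39660*(-1/6634) + 17133*(83/9) = 19830/3317 + 474013/3 = 1572360611/9951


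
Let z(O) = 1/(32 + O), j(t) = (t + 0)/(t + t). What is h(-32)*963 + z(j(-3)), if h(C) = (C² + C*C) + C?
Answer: 126191522/65 ≈ 1.9414e+6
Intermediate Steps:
h(C) = C + 2*C² (h(C) = (C² + C²) + C = 2*C² + C = C + 2*C²)
j(t) = ½ (j(t) = t/((2*t)) = t*(1/(2*t)) = ½)
h(-32)*963 + z(j(-3)) = -32*(1 + 2*(-32))*963 + 1/(32 + ½) = -32*(1 - 64)*963 + 1/(65/2) = -32*(-63)*963 + 2/65 = 2016*963 + 2/65 = 1941408 + 2/65 = 126191522/65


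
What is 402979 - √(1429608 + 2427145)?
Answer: 402979 - √3856753 ≈ 4.0102e+5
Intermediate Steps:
402979 - √(1429608 + 2427145) = 402979 - √3856753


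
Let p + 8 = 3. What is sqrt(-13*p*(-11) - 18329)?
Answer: 138*I ≈ 138.0*I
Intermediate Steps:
p = -5 (p = -8 + 3 = -5)
sqrt(-13*p*(-11) - 18329) = sqrt(-13*(-5)*(-11) - 18329) = sqrt(65*(-11) - 18329) = sqrt(-715 - 18329) = sqrt(-19044) = 138*I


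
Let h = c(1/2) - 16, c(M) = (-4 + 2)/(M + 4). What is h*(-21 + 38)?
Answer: -2516/9 ≈ -279.56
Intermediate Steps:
c(M) = -2/(4 + M)
h = -148/9 (h = -2/(4 + 1/2) - 16 = -2/(4 + ½) - 16 = -2/9/2 - 16 = -2*2/9 - 16 = -4/9 - 16 = -148/9 ≈ -16.444)
h*(-21 + 38) = -148*(-21 + 38)/9 = -148/9*17 = -2516/9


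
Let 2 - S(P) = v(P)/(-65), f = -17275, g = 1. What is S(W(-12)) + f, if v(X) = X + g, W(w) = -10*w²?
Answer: -1124184/65 ≈ -17295.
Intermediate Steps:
v(X) = 1 + X (v(X) = X + 1 = 1 + X)
S(P) = 131/65 + P/65 (S(P) = 2 - (1 + P)/(-65) = 2 - (1 + P)*(-1)/65 = 2 - (-1/65 - P/65) = 2 + (1/65 + P/65) = 131/65 + P/65)
S(W(-12)) + f = (131/65 + (-10*(-12)²)/65) - 17275 = (131/65 + (-10*144)/65) - 17275 = (131/65 + (1/65)*(-1440)) - 17275 = (131/65 - 288/13) - 17275 = -1309/65 - 17275 = -1124184/65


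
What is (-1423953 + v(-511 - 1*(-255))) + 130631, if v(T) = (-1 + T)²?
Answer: -1227273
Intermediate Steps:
(-1423953 + v(-511 - 1*(-255))) + 130631 = (-1423953 + (-1 + (-511 - 1*(-255)))²) + 130631 = (-1423953 + (-1 + (-511 + 255))²) + 130631 = (-1423953 + (-1 - 256)²) + 130631 = (-1423953 + (-257)²) + 130631 = (-1423953 + 66049) + 130631 = -1357904 + 130631 = -1227273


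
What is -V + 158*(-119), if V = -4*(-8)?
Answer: -18834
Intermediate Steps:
V = 32
-V + 158*(-119) = -1*32 + 158*(-119) = -32 - 18802 = -18834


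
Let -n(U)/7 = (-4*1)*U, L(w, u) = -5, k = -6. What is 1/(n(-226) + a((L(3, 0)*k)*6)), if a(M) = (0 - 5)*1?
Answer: -1/6333 ≈ -0.00015790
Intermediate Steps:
n(U) = 28*U (n(U) = -7*(-4*1)*U = -(-28)*U = 28*U)
a(M) = -5 (a(M) = -5*1 = -5)
1/(n(-226) + a((L(3, 0)*k)*6)) = 1/(28*(-226) - 5) = 1/(-6328 - 5) = 1/(-6333) = -1/6333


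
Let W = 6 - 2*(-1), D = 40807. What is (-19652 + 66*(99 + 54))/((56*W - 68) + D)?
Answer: -9554/41187 ≈ -0.23197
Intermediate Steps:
W = 8 (W = 6 + 2 = 8)
(-19652 + 66*(99 + 54))/((56*W - 68) + D) = (-19652 + 66*(99 + 54))/((56*8 - 68) + 40807) = (-19652 + 66*153)/((448 - 68) + 40807) = (-19652 + 10098)/(380 + 40807) = -9554/41187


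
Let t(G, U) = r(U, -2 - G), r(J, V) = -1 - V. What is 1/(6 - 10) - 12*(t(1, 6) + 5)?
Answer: -337/4 ≈ -84.250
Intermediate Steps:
t(G, U) = 1 + G (t(G, U) = -1 - (-2 - G) = -1 + (2 + G) = 1 + G)
1/(6 - 10) - 12*(t(1, 6) + 5) = 1/(6 - 10) - 12*((1 + 1) + 5) = 1/(-4) - 12*(2 + 5) = -1/4 - 12*7 = -1/4 - 84 = -337/4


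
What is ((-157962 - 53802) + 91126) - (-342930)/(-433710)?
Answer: -1744074997/14457 ≈ -1.2064e+5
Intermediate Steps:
((-157962 - 53802) + 91126) - (-342930)/(-433710) = (-211764 + 91126) - (-342930)*(-1)/433710 = -120638 - 1*11431/14457 = -120638 - 11431/14457 = -1744074997/14457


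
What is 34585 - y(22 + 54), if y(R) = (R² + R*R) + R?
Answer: 22957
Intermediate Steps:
y(R) = R + 2*R² (y(R) = (R² + R²) + R = 2*R² + R = R + 2*R²)
34585 - y(22 + 54) = 34585 - (22 + 54)*(1 + 2*(22 + 54)) = 34585 - 76*(1 + 2*76) = 34585 - 76*(1 + 152) = 34585 - 76*153 = 34585 - 1*11628 = 34585 - 11628 = 22957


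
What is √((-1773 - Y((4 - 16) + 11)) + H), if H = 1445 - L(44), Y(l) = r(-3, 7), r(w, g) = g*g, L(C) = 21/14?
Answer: I*√1514/2 ≈ 19.455*I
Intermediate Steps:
L(C) = 3/2 (L(C) = 21*(1/14) = 3/2)
r(w, g) = g²
Y(l) = 49 (Y(l) = 7² = 49)
H = 2887/2 (H = 1445 - 1*3/2 = 1445 - 3/2 = 2887/2 ≈ 1443.5)
√((-1773 - Y((4 - 16) + 11)) + H) = √((-1773 - 1*49) + 2887/2) = √((-1773 - 49) + 2887/2) = √(-1822 + 2887/2) = √(-757/2) = I*√1514/2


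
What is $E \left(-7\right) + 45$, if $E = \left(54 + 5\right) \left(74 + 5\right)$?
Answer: $-32582$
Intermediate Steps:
$E = 4661$ ($E = 59 \cdot 79 = 4661$)
$E \left(-7\right) + 45 = 4661 \left(-7\right) + 45 = -32627 + 45 = -32582$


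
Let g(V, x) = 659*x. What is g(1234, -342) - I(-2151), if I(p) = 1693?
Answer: -227071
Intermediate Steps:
g(1234, -342) - I(-2151) = 659*(-342) - 1*1693 = -225378 - 1693 = -227071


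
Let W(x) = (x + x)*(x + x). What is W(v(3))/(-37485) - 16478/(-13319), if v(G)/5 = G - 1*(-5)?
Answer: 106487246/99852543 ≈ 1.0664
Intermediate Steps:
v(G) = 25 + 5*G (v(G) = 5*(G - 1*(-5)) = 5*(G + 5) = 5*(5 + G) = 25 + 5*G)
W(x) = 4*x² (W(x) = (2*x)*(2*x) = 4*x²)
W(v(3))/(-37485) - 16478/(-13319) = (4*(25 + 5*3)²)/(-37485) - 16478/(-13319) = (4*(25 + 15)²)*(-1/37485) - 16478*(-1/13319) = (4*40²)*(-1/37485) + 16478/13319 = (4*1600)*(-1/37485) + 16478/13319 = 6400*(-1/37485) + 16478/13319 = -1280/7497 + 16478/13319 = 106487246/99852543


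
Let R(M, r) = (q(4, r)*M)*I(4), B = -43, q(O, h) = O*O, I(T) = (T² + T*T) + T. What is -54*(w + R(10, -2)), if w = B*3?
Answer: -304074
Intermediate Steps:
I(T) = T + 2*T² (I(T) = (T² + T²) + T = 2*T² + T = T + 2*T²)
q(O, h) = O²
w = -129 (w = -43*3 = -129)
R(M, r) = 576*M (R(M, r) = (4²*M)*(4*(1 + 2*4)) = (16*M)*(4*(1 + 8)) = (16*M)*(4*9) = (16*M)*36 = 576*M)
-54*(w + R(10, -2)) = -54*(-129 + 576*10) = -54*(-129 + 5760) = -54*5631 = -304074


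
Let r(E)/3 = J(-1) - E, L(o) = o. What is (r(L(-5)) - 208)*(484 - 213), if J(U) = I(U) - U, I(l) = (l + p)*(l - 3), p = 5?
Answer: -64498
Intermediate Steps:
I(l) = (-3 + l)*(5 + l) (I(l) = (l + 5)*(l - 3) = (5 + l)*(-3 + l) = (-3 + l)*(5 + l))
J(U) = -15 + U + U² (J(U) = (-15 + U² + 2*U) - U = -15 + U + U²)
r(E) = -45 - 3*E (r(E) = 3*((-15 - 1 + (-1)²) - E) = 3*((-15 - 1 + 1) - E) = 3*(-15 - E) = -45 - 3*E)
(r(L(-5)) - 208)*(484 - 213) = ((-45 - 3*(-5)) - 208)*(484 - 213) = ((-45 + 15) - 208)*271 = (-30 - 208)*271 = -238*271 = -64498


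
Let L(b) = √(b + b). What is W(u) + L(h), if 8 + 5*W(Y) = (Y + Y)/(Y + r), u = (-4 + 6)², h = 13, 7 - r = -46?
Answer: -448/285 + √26 ≈ 3.5271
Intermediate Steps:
r = 53 (r = 7 - 1*(-46) = 7 + 46 = 53)
L(b) = √2*√b (L(b) = √(2*b) = √2*√b)
u = 4 (u = 2² = 4)
W(Y) = -8/5 + 2*Y/(5*(53 + Y)) (W(Y) = -8/5 + ((Y + Y)/(Y + 53))/5 = -8/5 + ((2*Y)/(53 + Y))/5 = -8/5 + (2*Y/(53 + Y))/5 = -8/5 + 2*Y/(5*(53 + Y)))
W(u) + L(h) = 2*(-212 - 3*4)/(5*(53 + 4)) + √2*√13 = (⅖)*(-212 - 12)/57 + √26 = (⅖)*(1/57)*(-224) + √26 = -448/285 + √26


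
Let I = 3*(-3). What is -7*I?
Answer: 63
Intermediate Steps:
I = -9
-7*I = -7*(-9) = 63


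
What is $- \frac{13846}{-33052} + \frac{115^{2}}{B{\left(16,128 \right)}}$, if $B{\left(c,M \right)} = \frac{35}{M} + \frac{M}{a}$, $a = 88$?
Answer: $\frac{307744184459}{40207758} \approx 7653.9$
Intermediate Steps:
$B{\left(c,M \right)} = \frac{35}{M} + \frac{M}{88}$
$- \frac{13846}{-33052} + \frac{115^{2}}{B{\left(16,128 \right)}} = - \frac{13846}{-33052} + \frac{115^{2}}{\frac{35}{128} + \frac{1}{88} \cdot 128} = \left(-13846\right) \left(- \frac{1}{33052}\right) + \frac{13225}{35 \cdot \frac{1}{128} + \frac{16}{11}} = \frac{6923}{16526} + \frac{13225}{\frac{35}{128} + \frac{16}{11}} = \frac{6923}{16526} + \frac{13225}{\frac{2433}{1408}} = \frac{6923}{16526} + 13225 \cdot \frac{1408}{2433} = \frac{6923}{16526} + \frac{18620800}{2433} = \frac{307744184459}{40207758}$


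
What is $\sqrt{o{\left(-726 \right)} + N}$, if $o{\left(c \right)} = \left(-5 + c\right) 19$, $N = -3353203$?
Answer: $2 i \sqrt{841773} \approx 1835.0 i$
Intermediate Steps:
$o{\left(c \right)} = -95 + 19 c$
$\sqrt{o{\left(-726 \right)} + N} = \sqrt{\left(-95 + 19 \left(-726\right)\right) - 3353203} = \sqrt{\left(-95 - 13794\right) - 3353203} = \sqrt{-13889 - 3353203} = \sqrt{-3367092} = 2 i \sqrt{841773}$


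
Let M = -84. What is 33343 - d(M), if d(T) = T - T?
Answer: 33343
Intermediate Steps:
d(T) = 0
33343 - d(M) = 33343 - 1*0 = 33343 + 0 = 33343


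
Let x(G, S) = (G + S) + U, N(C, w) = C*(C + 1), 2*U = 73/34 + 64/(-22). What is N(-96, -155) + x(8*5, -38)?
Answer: 6822971/748 ≈ 9121.6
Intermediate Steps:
U = -285/748 (U = (73/34 + 64/(-22))/2 = (73*(1/34) + 64*(-1/22))/2 = (73/34 - 32/11)/2 = (½)*(-285/374) = -285/748 ≈ -0.38102)
N(C, w) = C*(1 + C)
x(G, S) = -285/748 + G + S (x(G, S) = (G + S) - 285/748 = -285/748 + G + S)
N(-96, -155) + x(8*5, -38) = -96*(1 - 96) + (-285/748 + 8*5 - 38) = -96*(-95) + (-285/748 + 40 - 38) = 9120 + 1211/748 = 6822971/748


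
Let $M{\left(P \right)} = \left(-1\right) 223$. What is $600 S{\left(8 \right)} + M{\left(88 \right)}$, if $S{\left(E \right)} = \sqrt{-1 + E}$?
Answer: $-223 + 600 \sqrt{7} \approx 1364.5$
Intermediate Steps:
$M{\left(P \right)} = -223$
$600 S{\left(8 \right)} + M{\left(88 \right)} = 600 \sqrt{-1 + 8} - 223 = 600 \sqrt{7} - 223 = -223 + 600 \sqrt{7}$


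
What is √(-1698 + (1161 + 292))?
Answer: 7*I*√5 ≈ 15.652*I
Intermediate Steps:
√(-1698 + (1161 + 292)) = √(-1698 + 1453) = √(-245) = 7*I*√5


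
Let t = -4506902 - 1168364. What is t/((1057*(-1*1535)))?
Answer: 5675266/1622495 ≈ 3.4979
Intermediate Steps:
t = -5675266
t/((1057*(-1*1535))) = -5675266/(1057*(-1*1535)) = -5675266/(1057*(-1535)) = -5675266/(-1622495) = -5675266*(-1/1622495) = 5675266/1622495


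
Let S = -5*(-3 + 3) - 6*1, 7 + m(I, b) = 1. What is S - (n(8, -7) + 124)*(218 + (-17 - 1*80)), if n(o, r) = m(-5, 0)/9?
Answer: -44788/3 ≈ -14929.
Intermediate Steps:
m(I, b) = -6 (m(I, b) = -7 + 1 = -6)
n(o, r) = -⅔ (n(o, r) = -6/9 = -6*⅑ = -⅔)
S = -6 (S = -5*0 - 6 = 0 - 6 = -6)
S - (n(8, -7) + 124)*(218 + (-17 - 1*80)) = -6 - (-⅔ + 124)*(218 + (-17 - 1*80)) = -6 - 370*(218 + (-17 - 80))/3 = -6 - 370*(218 - 97)/3 = -6 - 370*121/3 = -6 - 1*44770/3 = -6 - 44770/3 = -44788/3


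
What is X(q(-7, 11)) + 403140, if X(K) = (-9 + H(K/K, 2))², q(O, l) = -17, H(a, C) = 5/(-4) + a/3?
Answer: 58066321/144 ≈ 4.0324e+5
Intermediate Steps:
H(a, C) = -5/4 + a/3 (H(a, C) = 5*(-¼) + a*(⅓) = -5/4 + a/3)
X(K) = 14161/144 (X(K) = (-9 + (-5/4 + (K/K)/3))² = (-9 + (-5/4 + (⅓)*1))² = (-9 + (-5/4 + ⅓))² = (-9 - 11/12)² = (-119/12)² = 14161/144)
X(q(-7, 11)) + 403140 = 14161/144 + 403140 = 58066321/144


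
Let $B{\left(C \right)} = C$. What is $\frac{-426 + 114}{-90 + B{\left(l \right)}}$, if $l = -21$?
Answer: $\frac{104}{37} \approx 2.8108$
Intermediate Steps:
$\frac{-426 + 114}{-90 + B{\left(l \right)}} = \frac{-426 + 114}{-90 - 21} = - \frac{312}{-111} = \left(-312\right) \left(- \frac{1}{111}\right) = \frac{104}{37}$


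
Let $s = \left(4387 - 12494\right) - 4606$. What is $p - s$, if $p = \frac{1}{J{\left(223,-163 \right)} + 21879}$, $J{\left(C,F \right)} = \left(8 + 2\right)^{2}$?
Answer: $\frac{279419028}{21979} \approx 12713.0$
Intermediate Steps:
$J{\left(C,F \right)} = 100$ ($J{\left(C,F \right)} = 10^{2} = 100$)
$p = \frac{1}{21979}$ ($p = \frac{1}{100 + 21879} = \frac{1}{21979} \approx 4.5498 \cdot 10^{-5}$)
$s = -12713$ ($s = -8107 - 4606 = -12713$)
$p - s = \frac{1}{21979} - -12713 = \frac{1}{21979} + 12713 = \frac{279419028}{21979}$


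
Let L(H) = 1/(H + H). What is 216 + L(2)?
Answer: 865/4 ≈ 216.25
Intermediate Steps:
L(H) = 1/(2*H)
216 + L(2) = 216 + (1/2)/2 = 216 + (1/2)*(1/2) = 216 + 1/4 = 865/4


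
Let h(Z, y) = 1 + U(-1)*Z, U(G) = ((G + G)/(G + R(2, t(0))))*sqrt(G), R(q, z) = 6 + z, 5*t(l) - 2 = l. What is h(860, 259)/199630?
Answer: 1/199630 - 860*I/539001 ≈ 5.0093e-6 - 0.0015955*I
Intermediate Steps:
t(l) = 2/5 + l/5
U(G) = 2*G**(3/2)/(32/5 + G) (U(G) = ((G + G)/(G + (6 + (2/5 + (1/5)*0))))*sqrt(G) = ((2*G)/(G + (6 + (2/5 + 0))))*sqrt(G) = ((2*G)/(G + (6 + 2/5)))*sqrt(G) = ((2*G)/(G + 32/5))*sqrt(G) = ((2*G)/(32/5 + G))*sqrt(G) = (2*G/(32/5 + G))*sqrt(G) = 2*G**(3/2)/(32/5 + G))
h(Z, y) = 1 - 10*I*Z/27 (h(Z, y) = 1 + (10*(-1)**(3/2)/(32 + 5*(-1)))*Z = 1 + (10*(-I)/(32 - 5))*Z = 1 + (10*(-I)/27)*Z = 1 + (10*(-I)*(1/27))*Z = 1 + (-10*I/27)*Z = 1 - 10*I*Z/27)
h(860, 259)/199630 = (1 - 10/27*I*860)/199630 = (1 - 8600*I/27)*(1/199630) = 1/199630 - 860*I/539001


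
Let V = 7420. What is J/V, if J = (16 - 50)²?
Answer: 289/1855 ≈ 0.15580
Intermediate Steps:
J = 1156 (J = (-34)² = 1156)
J/V = 1156/7420 = 1156*(1/7420) = 289/1855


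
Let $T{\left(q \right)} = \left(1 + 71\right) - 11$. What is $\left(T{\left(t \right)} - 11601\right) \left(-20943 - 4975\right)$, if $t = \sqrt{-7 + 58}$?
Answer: $299093720$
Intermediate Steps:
$t = \sqrt{51} \approx 7.1414$
$T{\left(q \right)} = 61$ ($T{\left(q \right)} = 72 - 11 = 61$)
$\left(T{\left(t \right)} - 11601\right) \left(-20943 - 4975\right) = \left(61 - 11601\right) \left(-20943 - 4975\right) = \left(-11540\right) \left(-25918\right) = 299093720$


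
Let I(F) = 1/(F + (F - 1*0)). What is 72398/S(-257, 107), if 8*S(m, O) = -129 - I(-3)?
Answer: -3475104/773 ≈ -4495.6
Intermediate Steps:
I(F) = 1/(2*F) (I(F) = 1/(F + (F + 0)) = 1/(F + F) = 1/(2*F))
S(m, O) = -773/48 (S(m, O) = (-129 - 1/(2*(-3)))/8 = (-129 - (-1)/(2*3))/8 = (-129 - 1*(-⅙))/8 = (-129 + ⅙)/8 = (⅛)*(-773/6) = -773/48)
72398/S(-257, 107) = 72398/(-773/48) = 72398*(-48/773) = -3475104/773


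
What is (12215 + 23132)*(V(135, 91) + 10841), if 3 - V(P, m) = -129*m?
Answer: 798241301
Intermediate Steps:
V(P, m) = 3 + 129*m (V(P, m) = 3 - (-129)*m = 3 + 129*m)
(12215 + 23132)*(V(135, 91) + 10841) = (12215 + 23132)*((3 + 129*91) + 10841) = 35347*((3 + 11739) + 10841) = 35347*(11742 + 10841) = 35347*22583 = 798241301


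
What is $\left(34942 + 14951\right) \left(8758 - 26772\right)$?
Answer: $-898772502$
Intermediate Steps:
$\left(34942 + 14951\right) \left(8758 - 26772\right) = 49893 \left(-18014\right) = -898772502$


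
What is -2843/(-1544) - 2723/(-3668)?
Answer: 522587/202264 ≈ 2.5837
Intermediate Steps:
-2843/(-1544) - 2723/(-3668) = -2843*(-1/1544) - 2723*(-1/3668) = 2843/1544 + 389/524 = 522587/202264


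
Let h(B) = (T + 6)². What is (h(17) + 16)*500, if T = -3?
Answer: 12500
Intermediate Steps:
h(B) = 9 (h(B) = (-3 + 6)² = 3² = 9)
(h(17) + 16)*500 = (9 + 16)*500 = 25*500 = 12500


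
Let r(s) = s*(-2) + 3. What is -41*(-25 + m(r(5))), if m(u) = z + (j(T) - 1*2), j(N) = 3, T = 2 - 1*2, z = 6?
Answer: 738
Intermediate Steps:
r(s) = 3 - 2*s (r(s) = -2*s + 3 = 3 - 2*s)
T = 0 (T = 2 - 2 = 0)
m(u) = 7 (m(u) = 6 + (3 - 1*2) = 6 + (3 - 2) = 6 + 1 = 7)
-41*(-25 + m(r(5))) = -41*(-25 + 7) = -41*(-18) = 738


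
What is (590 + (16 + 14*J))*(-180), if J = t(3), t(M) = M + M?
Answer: -124200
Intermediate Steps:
t(M) = 2*M
J = 6 (J = 2*3 = 6)
(590 + (16 + 14*J))*(-180) = (590 + (16 + 14*6))*(-180) = (590 + (16 + 84))*(-180) = (590 + 100)*(-180) = 690*(-180) = -124200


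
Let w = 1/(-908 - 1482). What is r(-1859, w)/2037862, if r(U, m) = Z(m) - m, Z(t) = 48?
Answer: 114721/4870490180 ≈ 2.3554e-5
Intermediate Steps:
w = -1/2390 (w = 1/(-2390) = -1/2390 ≈ -0.00041841)
r(U, m) = 48 - m
r(-1859, w)/2037862 = (48 - 1*(-1/2390))/2037862 = (48 + 1/2390)*(1/2037862) = (114721/2390)*(1/2037862) = 114721/4870490180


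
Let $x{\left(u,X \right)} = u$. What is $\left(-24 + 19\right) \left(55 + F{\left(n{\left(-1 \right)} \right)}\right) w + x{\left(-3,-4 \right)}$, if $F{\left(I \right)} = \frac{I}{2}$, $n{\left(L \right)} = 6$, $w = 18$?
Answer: $-5223$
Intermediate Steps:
$F{\left(I \right)} = \frac{I}{2}$ ($F{\left(I \right)} = I \frac{1}{2} = \frac{I}{2}$)
$\left(-24 + 19\right) \left(55 + F{\left(n{\left(-1 \right)} \right)}\right) w + x{\left(-3,-4 \right)} = \left(-24 + 19\right) \left(55 + \frac{1}{2} \cdot 6\right) 18 - 3 = - 5 \left(55 + 3\right) 18 - 3 = \left(-5\right) 58 \cdot 18 - 3 = \left(-290\right) 18 - 3 = -5220 - 3 = -5223$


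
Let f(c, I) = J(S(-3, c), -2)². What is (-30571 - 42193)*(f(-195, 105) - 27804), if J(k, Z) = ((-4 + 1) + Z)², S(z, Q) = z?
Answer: 1977652756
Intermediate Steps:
J(k, Z) = (-3 + Z)²
f(c, I) = 625 (f(c, I) = ((-3 - 2)²)² = ((-5)²)² = 25² = 625)
(-30571 - 42193)*(f(-195, 105) - 27804) = (-30571 - 42193)*(625 - 27804) = -72764*(-27179) = 1977652756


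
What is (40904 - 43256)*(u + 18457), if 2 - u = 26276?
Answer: 18385584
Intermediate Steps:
u = -26274 (u = 2 - 1*26276 = 2 - 26276 = -26274)
(40904 - 43256)*(u + 18457) = (40904 - 43256)*(-26274 + 18457) = -2352*(-7817) = 18385584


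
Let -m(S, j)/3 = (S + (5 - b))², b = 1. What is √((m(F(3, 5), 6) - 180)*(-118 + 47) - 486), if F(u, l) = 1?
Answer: √17619 ≈ 132.74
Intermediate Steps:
m(S, j) = -3*(4 + S)² (m(S, j) = -3*(S + (5 - 1*1))² = -3*(S + (5 - 1))² = -3*(S + 4)² = -3*(4 + S)²)
√((m(F(3, 5), 6) - 180)*(-118 + 47) - 486) = √((-3*(4 + 1)² - 180)*(-118 + 47) - 486) = √((-3*5² - 180)*(-71) - 486) = √((-3*25 - 180)*(-71) - 486) = √((-75 - 180)*(-71) - 486) = √(-255*(-71) - 486) = √(18105 - 486) = √17619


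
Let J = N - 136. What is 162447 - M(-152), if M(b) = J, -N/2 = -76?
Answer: 162431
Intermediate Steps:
N = 152 (N = -2*(-76) = 152)
J = 16 (J = 152 - 136 = 16)
M(b) = 16
162447 - M(-152) = 162447 - 1*16 = 162447 - 16 = 162431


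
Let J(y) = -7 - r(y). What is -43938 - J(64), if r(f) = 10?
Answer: -43921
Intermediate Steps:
J(y) = -17 (J(y) = -7 - 1*10 = -7 - 10 = -17)
-43938 - J(64) = -43938 - 1*(-17) = -43938 + 17 = -43921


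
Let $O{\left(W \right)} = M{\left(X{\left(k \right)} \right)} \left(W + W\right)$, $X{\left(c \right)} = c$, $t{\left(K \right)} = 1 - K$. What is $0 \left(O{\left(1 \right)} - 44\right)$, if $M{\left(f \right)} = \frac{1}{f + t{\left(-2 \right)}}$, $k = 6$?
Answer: $0$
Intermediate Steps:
$M{\left(f \right)} = \frac{1}{3 + f}$ ($M{\left(f \right)} = \frac{1}{f + \left(1 - -2\right)} = \frac{1}{f + \left(1 + 2\right)} = \frac{1}{f + 3} = \frac{1}{3 + f}$)
$O{\left(W \right)} = \frac{2 W}{9}$ ($O{\left(W \right)} = \frac{W + W}{3 + 6} = \frac{2 W}{9}$)
$0 \left(O{\left(1 \right)} - 44\right) = 0 \left(\frac{2}{9} \cdot 1 - 44\right) = 0 \left(\frac{2}{9} - 44\right) = 0 \left(- \frac{394}{9}\right) = 0$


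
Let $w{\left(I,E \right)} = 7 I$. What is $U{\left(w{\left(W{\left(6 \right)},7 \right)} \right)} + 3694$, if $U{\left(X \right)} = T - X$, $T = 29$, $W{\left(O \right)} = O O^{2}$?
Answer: $2211$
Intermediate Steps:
$W{\left(O \right)} = O^{3}$
$U{\left(X \right)} = 29 - X$
$U{\left(w{\left(W{\left(6 \right)},7 \right)} \right)} + 3694 = \left(29 - 7 \cdot 6^{3}\right) + 3694 = \left(29 - 7 \cdot 216\right) + 3694 = \left(29 - 1512\right) + 3694 = -1483 + 3694 = 2211$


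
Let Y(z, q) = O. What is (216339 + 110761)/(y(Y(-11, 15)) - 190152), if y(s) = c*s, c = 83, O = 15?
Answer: -327100/188907 ≈ -1.7315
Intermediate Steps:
Y(z, q) = 15
y(s) = 83*s
(216339 + 110761)/(y(Y(-11, 15)) - 190152) = (216339 + 110761)/(83*15 - 190152) = 327100/(1245 - 190152) = 327100/(-188907) = 327100*(-1/188907) = -327100/188907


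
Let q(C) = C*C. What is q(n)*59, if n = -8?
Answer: 3776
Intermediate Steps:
q(C) = C²
q(n)*59 = (-8)²*59 = 64*59 = 3776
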